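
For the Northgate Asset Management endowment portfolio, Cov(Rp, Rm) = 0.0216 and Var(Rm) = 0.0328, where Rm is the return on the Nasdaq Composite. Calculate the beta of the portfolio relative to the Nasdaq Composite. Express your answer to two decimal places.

β = Cov(Rp, Rm) / Var(Rm) = 0.0216 / 0.0328 = 0.6585

0.66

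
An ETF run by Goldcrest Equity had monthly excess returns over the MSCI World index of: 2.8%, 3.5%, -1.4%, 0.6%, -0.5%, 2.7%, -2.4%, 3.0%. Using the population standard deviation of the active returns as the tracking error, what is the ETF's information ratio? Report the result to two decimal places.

μ = (2.8 + 3.5 − 1.4 + 0.6 − 0.5 + 2.7 − 2.4 + 3) / 8 = 8.30 / 8 = 1.0375%
Σ(r − μ)² = 36.0988; population σ = √(36.0988/8) = 2.1242%
IR = μ / tracking error = 1.0375 / 2.1242 = 0.4884

0.49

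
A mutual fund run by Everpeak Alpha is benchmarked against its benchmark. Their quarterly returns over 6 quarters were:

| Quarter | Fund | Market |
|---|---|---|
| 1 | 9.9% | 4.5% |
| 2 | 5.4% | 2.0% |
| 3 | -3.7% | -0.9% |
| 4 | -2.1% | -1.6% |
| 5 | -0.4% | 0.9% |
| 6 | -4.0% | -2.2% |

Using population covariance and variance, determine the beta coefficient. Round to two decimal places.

2.13

r̄p = 0.8500%,  r̄m = 0.4500%
Cov = Σ(rp − r̄p)(rm − r̄m) / 6 = 11.3642
Var(rm) = Σ(rm − r̄m)² / 6 = 5.3425
β = Cov / Var = 11.3642 / 5.3425 = 2.1271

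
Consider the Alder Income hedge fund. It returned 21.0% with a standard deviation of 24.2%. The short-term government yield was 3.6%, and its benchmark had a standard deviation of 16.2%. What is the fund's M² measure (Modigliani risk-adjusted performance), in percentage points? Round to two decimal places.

15.25

Sharpe = (Rp − Rf) / σp = (21.0% − 3.6%) / 24.2% = 0.7190
M² = Rf + Sharpe × σm = 3.6% + 0.7190 × 16.2% = 15.2478%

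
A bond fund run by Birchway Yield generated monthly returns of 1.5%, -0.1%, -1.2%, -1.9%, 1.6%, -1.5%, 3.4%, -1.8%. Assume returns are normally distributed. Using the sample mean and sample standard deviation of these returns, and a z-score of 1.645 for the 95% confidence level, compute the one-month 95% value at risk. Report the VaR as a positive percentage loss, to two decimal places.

r̄ = (1.5 − 0.1 − 1.2 − 1.9 + 1.6 − 1.5 + 3.4 − 1.8) / 8 = 0.00 / 8 = 0.0000%
Sample σ = √[Σ(r − r̄)² / 7] = √[26.9200 / 7] = √3.8457 = 1.9610%
VaR = −(r̄ − z·σ) = −(0.0000 − 1.645 × 1.9610) = −(-3.2258) = 3.2258%

3.23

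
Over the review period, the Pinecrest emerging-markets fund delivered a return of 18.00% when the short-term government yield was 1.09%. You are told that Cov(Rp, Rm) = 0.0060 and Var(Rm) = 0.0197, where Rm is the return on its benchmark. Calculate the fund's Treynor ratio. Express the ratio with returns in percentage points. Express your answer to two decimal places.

β = Cov / Var = 0.0060 / 0.0197 = 0.3046
Treynor = (Rp − Rf) / β = (18.00% − 1.09%) / 0.3046 = 16.91 / 0.3046 = 55.5154

55.52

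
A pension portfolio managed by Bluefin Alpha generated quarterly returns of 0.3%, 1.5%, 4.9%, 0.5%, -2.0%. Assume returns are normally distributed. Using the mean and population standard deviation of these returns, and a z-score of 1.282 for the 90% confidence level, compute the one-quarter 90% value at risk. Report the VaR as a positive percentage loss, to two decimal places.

μ = (0.3 + 1.5 + 4.9 + 0.5 − 2) / 5 = 5.20 / 5 = 1.0400%
Σ(r − μ)² = (0.3 − 1.0400)² + (1.5 − 1.0400)² + … = 25.1920
σ = √[25.1920 / 5] = 2.2446%
VaR = −(μ − z·σ) = −(1.0400 − 1.282 × 2.2446) = −(-1.8376) = 1.8376%

1.84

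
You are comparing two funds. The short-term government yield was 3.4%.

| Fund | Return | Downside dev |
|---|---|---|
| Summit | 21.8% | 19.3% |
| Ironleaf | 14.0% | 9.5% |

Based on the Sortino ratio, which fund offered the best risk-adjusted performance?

Ironleaf

Summit: Sortino ratio = (21.8% − 3.4%) / 19.3% = 0.953
Ironleaf: Sortino ratio = (14.0% − 3.4%) / 9.5% = 1.116
Highest: Ironleaf (1.116).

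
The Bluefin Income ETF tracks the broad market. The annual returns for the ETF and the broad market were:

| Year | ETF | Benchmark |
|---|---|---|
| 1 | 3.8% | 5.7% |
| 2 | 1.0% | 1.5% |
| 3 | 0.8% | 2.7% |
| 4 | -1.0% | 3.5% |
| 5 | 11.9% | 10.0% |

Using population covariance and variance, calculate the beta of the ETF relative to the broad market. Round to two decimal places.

1.42

r̄p = 3.3000%,  r̄m = 4.6800%
Cov = Σ(rp − r̄p)(rm − r̄m) / 5 = 12.7200
Var(rm) = Σ(rm − r̄m)² / 5 = 8.9536
β = Cov / Var = 12.7200 / 8.9536 = 1.4207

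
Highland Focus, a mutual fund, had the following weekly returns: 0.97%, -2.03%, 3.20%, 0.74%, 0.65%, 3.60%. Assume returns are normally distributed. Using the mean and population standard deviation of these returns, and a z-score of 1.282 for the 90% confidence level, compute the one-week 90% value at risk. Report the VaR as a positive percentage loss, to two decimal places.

r̄ = (0.97 − 2.03 + 3.2 + 0.74 + 0.65 + 3.6) / 6 = 1.1883%
Population σ = √[Σ(r − r̄)² / 6] = √[20.7591 / 6] = √3.4599 = 1.8601%
VaR = −(r̄ − z·σ) = −(1.1883 − 1.282 × 1.8601) = −(-1.1963) = 1.1963%

1.20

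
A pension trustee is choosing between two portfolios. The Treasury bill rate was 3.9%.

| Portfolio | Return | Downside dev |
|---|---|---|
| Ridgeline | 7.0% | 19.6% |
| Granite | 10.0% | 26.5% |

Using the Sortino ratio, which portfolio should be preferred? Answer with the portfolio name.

Granite

Ridgeline: Sortino ratio = (7.0% − 3.9%) / 19.6% = 0.158
Granite: Sortino ratio = (10.0% − 3.9%) / 26.5% = 0.230
Highest: Granite (0.230).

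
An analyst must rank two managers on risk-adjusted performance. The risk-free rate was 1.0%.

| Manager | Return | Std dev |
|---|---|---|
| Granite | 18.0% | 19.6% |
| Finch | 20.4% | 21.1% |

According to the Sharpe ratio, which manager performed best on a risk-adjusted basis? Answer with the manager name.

Finch

Granite: Sharpe ratio = (18.0% − 1.0%) / 19.6% = 0.867
Finch: Sharpe ratio = (20.4% − 1.0%) / 21.1% = 0.919
Highest: Finch (0.919).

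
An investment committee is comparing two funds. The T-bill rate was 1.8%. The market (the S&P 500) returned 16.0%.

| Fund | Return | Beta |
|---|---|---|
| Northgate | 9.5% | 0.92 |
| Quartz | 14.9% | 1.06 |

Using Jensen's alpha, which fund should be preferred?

Northgate: α = 9.5% − [1.8% + 0.92 × (16.0% − 1.8%)] = -5.364
Quartz: α = 14.9% − [1.8% + 1.06 × (16.0% − 1.8%)] = -1.952
Highest: Quartz (-1.952).

Quartz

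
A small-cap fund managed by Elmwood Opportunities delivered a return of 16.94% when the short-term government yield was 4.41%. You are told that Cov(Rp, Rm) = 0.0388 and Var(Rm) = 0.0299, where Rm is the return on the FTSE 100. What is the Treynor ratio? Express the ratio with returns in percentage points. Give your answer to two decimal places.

β = Cov / Var = 0.0388 / 0.0299 = 1.2977
Treynor = (Rp − Rf) / β = (16.94% − 4.41%) / 1.2977 = 12.53 / 1.2977 = 9.6555

9.66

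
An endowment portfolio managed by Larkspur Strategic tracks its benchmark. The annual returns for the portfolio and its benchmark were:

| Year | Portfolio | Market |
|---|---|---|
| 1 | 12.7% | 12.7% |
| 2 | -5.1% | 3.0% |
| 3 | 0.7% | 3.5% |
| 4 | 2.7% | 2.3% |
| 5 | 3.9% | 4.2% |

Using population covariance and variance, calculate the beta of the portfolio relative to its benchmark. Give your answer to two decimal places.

r̄p = 2.9800%,  r̄m = 5.1400%
Cov = Σ(rp − r̄p)(rm − r̄m) / 5 = 18.8888
Var(rm) = Σ(rm − r̄m)² / 5 = 14.6744
β = Cov / Var = 18.8888 / 14.6744 = 1.2872

1.29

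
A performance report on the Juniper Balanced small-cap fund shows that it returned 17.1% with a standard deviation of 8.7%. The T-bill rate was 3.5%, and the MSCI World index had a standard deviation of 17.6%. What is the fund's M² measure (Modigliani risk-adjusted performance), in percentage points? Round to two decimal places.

Sharpe = (Rp − Rf) / σp = (17.1% − 3.5%) / 8.7% = 1.5632
M² = Rf + Sharpe × σm = 3.5% + 1.5632 × 17.6% = 31.0123%

31.01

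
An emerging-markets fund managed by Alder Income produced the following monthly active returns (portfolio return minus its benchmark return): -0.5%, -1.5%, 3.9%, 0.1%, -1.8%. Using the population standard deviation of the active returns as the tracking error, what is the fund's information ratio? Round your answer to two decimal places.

0.02

Mean return r̄ = 0.20 / 5 = 0.0400%
Population std dev = √[20.9520 / 5] = 2.0470%
IR = r̄ / tracking error = 0.0400 / 2.0470 = 0.0195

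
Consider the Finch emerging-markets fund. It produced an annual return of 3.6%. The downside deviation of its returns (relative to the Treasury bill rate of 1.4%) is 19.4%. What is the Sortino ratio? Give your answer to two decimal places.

0.11

Sortino = (Rp − Rf) / σd = (3.6% − 1.4%) / 19.4% = 2.20% / 19.4% = 0.1134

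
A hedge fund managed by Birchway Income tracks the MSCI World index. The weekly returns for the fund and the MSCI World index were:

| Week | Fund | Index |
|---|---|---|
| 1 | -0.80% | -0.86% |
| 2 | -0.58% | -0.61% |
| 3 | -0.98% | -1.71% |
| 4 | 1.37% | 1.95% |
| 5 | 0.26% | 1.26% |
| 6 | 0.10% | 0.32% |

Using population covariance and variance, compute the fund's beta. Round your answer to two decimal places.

0.61

r̄p = -0.1050%,  r̄m = 0.0583%
Cov = Σ(rp − r̄p)(rm − r̄m) / 6 = 0.9642
Var(rm) = Σ(rm − r̄m)² / 6 = 1.5846
β = Cov / Var = 0.9642 / 1.5846 = 0.6085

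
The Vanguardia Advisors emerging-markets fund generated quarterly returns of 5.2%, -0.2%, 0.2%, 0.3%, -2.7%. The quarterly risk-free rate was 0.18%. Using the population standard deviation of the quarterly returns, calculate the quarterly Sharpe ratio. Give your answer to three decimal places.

0.148

Mean return r̄ = 2.80 / 5 = 0.5600%
Σ(r − r̄)² = 32.9320; population σ = √(32.9320/5) = 2.5664%
Sharpe = (r̄ − rf) / σ = (0.5600 − 0.18) / 2.5664 = 0.3800 / 2.5664 = 0.1481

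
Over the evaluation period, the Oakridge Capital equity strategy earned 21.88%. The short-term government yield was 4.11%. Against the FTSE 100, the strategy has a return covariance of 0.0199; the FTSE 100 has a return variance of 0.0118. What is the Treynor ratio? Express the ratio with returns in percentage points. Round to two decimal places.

β = Cov / Var = 0.0199 / 0.0118 = 1.6864
Treynor = (Rp − Rf) / β = (21.88% − 4.11%) / 1.6864 = 17.77 / 1.6864 = 10.5372

10.54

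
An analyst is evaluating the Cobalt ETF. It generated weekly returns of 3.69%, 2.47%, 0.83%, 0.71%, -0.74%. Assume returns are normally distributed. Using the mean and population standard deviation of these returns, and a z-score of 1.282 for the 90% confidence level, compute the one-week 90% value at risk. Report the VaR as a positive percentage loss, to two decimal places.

μ = (3.69 + 2.47 + 0.83 + 0.71 − 0.74) / 5 = 1.3920%
Population σ = √[Σ(r − μ)² / 5] = √[11.7693 / 5] = √2.3539 = 1.5342%
VaR = −(μ − z·σ) = −(1.3920 − 1.282 × 1.5342) = −(-0.5748) = 0.5748%

0.57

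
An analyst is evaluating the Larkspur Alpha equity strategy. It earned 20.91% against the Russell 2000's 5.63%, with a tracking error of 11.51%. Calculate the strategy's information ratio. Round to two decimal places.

1.33

IR = (Rp − Rb) / TE = (20.91% − 5.63%) / 11.51% = 15.28% / 11.51% = 1.3275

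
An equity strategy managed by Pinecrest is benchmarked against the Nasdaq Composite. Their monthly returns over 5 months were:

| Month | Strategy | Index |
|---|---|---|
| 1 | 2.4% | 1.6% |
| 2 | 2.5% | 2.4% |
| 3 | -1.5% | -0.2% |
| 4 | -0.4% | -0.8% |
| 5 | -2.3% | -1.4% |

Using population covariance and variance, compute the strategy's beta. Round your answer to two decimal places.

r̄p = 0.1400%,  r̄m = 0.3200%
Cov = Σ(rp − r̄p)(rm − r̄m) / 5 = 2.6912
Var(rm) = Σ(rm − r̄m)² / 5 = 2.0896
β = Cov / Var = 2.6912 / 2.0896 = 1.2879

1.29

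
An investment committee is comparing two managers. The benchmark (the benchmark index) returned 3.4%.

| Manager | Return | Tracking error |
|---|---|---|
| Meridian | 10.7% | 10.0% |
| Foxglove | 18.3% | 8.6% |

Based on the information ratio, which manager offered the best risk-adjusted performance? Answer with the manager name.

Foxglove

Meridian: IR = (10.7% − 3.4%) / 10.0% = 0.730
Foxglove: IR = (18.3% − 3.4%) / 8.6% = 1.733
Highest: Foxglove (1.733).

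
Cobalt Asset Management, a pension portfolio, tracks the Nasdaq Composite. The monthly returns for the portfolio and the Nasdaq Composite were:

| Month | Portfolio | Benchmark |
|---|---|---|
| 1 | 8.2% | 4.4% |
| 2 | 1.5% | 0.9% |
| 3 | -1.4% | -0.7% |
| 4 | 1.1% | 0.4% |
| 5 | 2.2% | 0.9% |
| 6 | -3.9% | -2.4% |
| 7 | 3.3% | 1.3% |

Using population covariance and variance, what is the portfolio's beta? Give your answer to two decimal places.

1.82

r̄p = 1.5714%,  r̄m = 0.6857%
Cov = Σ(rp − r̄p)(rm − r̄m) / 7 = 6.7053
Var(rm) = Σ(rm − r̄m)² / 7 = 3.6841
β = Cov / Var = 6.7053 / 3.6841 = 1.8201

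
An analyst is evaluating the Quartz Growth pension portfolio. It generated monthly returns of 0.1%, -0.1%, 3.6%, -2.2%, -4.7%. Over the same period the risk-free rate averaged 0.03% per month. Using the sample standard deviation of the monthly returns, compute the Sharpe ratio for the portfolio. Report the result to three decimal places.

μ = (0.1 − 0.1 + 3.6 − 2.2 − 4.7) / 5 = -3.30 / 5 = -0.6600%
Sample σ = √[Σ(r − μ)² / 4] = √[37.7320 / 4] = √9.4330 = 3.0713%
Sharpe = (μ − rf) / σ = (-0.6600 − 0.03) / 3.0713 = -0.6900 / 3.0713 = -0.2247

-0.225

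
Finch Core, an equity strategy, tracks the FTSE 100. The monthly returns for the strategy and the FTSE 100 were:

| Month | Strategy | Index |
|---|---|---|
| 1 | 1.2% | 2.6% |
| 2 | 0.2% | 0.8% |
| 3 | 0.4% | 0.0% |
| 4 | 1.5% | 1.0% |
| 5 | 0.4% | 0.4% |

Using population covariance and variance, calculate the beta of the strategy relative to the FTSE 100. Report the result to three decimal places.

0.351

r̄p = 0.7400%,  r̄m = 0.9600%
Cov = Σ(rp − r̄p)(rm − r̄m) / 5 = 0.2776
Var(rm) = Σ(rm − r̄m)² / 5 = 0.7904
β = Cov / Var = 0.2776 / 0.7904 = 0.3512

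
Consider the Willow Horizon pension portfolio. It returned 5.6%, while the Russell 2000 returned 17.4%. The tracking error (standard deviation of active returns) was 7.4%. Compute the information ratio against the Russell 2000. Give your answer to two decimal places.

-1.59

IR = (Rp − Rb) / TE = (5.6% − 17.4%) / 7.4% = -11.80% / 7.4% = -1.5946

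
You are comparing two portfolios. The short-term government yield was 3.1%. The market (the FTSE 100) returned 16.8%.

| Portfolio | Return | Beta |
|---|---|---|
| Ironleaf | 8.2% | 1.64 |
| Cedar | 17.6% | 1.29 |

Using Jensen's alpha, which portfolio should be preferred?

Ironleaf: α = 8.2% − [3.1% + 1.64 × (16.8% − 3.1%)] = -17.368
Cedar: α = 17.6% − [3.1% + 1.29 × (16.8% − 3.1%)] = -3.173
Highest: Cedar (-3.173).

Cedar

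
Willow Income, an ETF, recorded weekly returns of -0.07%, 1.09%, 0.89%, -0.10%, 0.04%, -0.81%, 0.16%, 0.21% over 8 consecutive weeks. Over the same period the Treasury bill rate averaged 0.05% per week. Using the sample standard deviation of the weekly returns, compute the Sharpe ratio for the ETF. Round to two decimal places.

0.21

Mean return μ = 1.410 / 8 = 0.1763%
Sample σ = √[Σ(r − μ)² / 7] = √[2.4740 / 7] = √0.3534 = 0.5945%
Sharpe = (μ − rf) / σ = (0.1763 − 0.05) / 0.5945 = 0.1263 / 0.5945 = 0.2124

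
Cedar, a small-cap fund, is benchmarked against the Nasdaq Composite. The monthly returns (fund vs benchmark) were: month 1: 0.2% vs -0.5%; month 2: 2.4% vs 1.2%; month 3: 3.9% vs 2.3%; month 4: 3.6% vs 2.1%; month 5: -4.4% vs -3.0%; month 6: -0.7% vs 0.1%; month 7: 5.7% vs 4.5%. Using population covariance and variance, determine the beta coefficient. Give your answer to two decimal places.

1.40

r̄p = 1.5286%,  r̄m = 0.9571%
Cov = Σ(rp − r̄p)(rm − r̄m) / 7 = 6.8355
Var(rm) = Σ(rm − r̄m)² / 7 = 4.8910
β = Cov / Var = 6.8355 / 4.8910 = 1.3976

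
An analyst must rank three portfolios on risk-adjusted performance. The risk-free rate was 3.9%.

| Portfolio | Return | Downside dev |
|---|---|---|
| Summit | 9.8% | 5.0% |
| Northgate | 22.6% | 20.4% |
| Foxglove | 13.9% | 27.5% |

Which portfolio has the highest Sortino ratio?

Summit: Sortino ratio = (9.8% − 3.9%) / 5.0% = 1.180
Northgate: Sortino ratio = (22.6% − 3.9%) / 20.4% = 0.917
Foxglove: Sortino ratio = (13.9% − 3.9%) / 27.5% = 0.364
Highest: Summit (1.180).

Summit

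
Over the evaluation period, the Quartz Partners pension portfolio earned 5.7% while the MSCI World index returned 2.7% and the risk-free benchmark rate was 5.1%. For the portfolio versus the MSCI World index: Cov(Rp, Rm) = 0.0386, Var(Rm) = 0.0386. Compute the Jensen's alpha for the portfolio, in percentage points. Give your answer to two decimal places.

3.00

β = Cov / Var = 0.0386 / 0.0386 = 1.0000
E[R] = Rf + β(Rm − Rf) = 5.1% + 1.0000 × (2.7% − 5.1%) = 2.7000%
α = Rp − E[R] = 5.7% − 2.7000% = 3.0000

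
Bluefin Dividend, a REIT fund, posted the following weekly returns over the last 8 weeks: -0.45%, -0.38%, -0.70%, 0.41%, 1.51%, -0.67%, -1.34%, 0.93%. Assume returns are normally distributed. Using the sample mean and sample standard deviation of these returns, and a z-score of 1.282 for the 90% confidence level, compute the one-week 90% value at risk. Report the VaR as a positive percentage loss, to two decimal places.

1.31

μ = (-0.45 − 0.38 − 0.7 + 0.41 + 1.51 − 0.67 − 1.34 + 0.93) / 8 = -0.0863%
Σ(r − μ)² = (-0.45 − (-0.0863))² + (-0.38 − (-0.0863))² + (-0.7 − (-0.0863))² + … = 6.3350
sample σ = √(6.3350 / 7) = √0.9050 = 0.9513%
VaR = −(μ − z·σ) = −(-0.0863 − 1.282 × 0.9513) = −(-1.3059) = 1.3059%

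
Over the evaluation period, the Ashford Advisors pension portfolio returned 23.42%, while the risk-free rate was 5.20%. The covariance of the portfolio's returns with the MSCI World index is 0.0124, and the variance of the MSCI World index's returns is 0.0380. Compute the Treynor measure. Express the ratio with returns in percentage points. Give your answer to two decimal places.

55.84

β = Cov / Var = 0.0124 / 0.0380 = 0.3263
Treynor = (Rp − Rf) / β = (23.42% − 5.20%) / 0.3263 = 18.22 / 0.3263 = 55.8382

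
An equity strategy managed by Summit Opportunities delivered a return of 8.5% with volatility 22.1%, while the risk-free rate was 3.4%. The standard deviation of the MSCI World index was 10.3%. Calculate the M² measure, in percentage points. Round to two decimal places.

5.78

Sharpe = (Rp − Rf) / σp = (8.5% − 3.4%) / 22.1% = 0.2308
M² = Rf + Sharpe × σm = 3.4% + 0.2308 × 10.3% = 5.7772%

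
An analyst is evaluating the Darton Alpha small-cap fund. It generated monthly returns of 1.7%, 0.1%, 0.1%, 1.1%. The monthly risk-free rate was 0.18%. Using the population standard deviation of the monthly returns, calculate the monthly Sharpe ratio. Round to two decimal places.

0.83

r̄ = (1.7 + 0.1 + 0.1 + 1.1) / 4 = 0.7500%
Σ(r − r̄)² = 1.8700; population σ = √(1.8700/4) = 0.6837%
Sharpe = (r̄ − rf) / σ = (0.7500 − 0.18) / 0.6837 = 0.5700 / 0.6837 = 0.8337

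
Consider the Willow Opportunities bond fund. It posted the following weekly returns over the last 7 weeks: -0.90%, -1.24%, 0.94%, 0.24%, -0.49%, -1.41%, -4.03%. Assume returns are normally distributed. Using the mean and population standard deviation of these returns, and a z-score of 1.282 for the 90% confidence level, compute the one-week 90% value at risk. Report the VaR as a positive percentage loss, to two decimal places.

2.86

Mean return r̄ = -6.890 / 7 = -0.9843%
Σ(r − r̄)² = (-0.9 − (-0.9843))² + (-1.24 − (-0.9843))² + (0.94 − (-0.9843))² + … = 14.9762
σ = √[14.9762 / 7] = 1.4627%
VaR = −(r̄ − z·σ) = −(-0.9843 − 1.282 × 1.4627) = −(-2.8595) = 2.8595%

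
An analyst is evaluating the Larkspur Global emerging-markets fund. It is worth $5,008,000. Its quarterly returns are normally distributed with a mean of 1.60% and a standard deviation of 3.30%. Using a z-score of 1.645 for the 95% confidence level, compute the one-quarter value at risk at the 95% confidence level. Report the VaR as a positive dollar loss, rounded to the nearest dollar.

$191,731

Return at the 95% tail: μ − z·σ = 1.60% − 1.645 × 3.30% = 1.6 − 5.4285 = -3.8285%
VaR = −(-3.8285%) × $5,008,000 = 3.8285% × $5,008,000 = $191,731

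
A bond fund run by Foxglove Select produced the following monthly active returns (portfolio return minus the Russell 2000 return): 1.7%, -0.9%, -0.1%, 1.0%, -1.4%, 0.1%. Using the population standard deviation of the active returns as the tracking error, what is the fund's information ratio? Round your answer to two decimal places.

0.06

μ = (1.7 − 0.9 − 0.1 + 1 − 1.4 + 0.1) / 6 = 0.0667%
Σ(r − μ)² = (1.7 − 0.0667)² + (-0.9 − 0.0667)² + … = 6.6533
population σ = √(6.6533 / 6) = √1.1089 = 1.0530%
IR = μ / tracking error = 0.0667 / 1.0530 = 0.0633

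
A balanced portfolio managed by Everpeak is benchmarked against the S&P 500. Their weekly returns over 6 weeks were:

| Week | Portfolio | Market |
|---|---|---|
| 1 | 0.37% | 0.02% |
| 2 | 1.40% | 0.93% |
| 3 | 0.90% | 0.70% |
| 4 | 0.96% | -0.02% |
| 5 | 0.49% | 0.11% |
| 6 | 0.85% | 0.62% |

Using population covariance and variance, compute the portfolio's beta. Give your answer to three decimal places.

0.663

r̄p = 0.8283%,  r̄m = 0.3933%
Cov = Σ(rp − r̄p)(rm − r̄m) / 6 = 0.0910
Var(rm) = Σ(rm − r̄m)² / 6 = 0.1373
β = Cov / Var = 0.0910 / 0.1373 = 0.6628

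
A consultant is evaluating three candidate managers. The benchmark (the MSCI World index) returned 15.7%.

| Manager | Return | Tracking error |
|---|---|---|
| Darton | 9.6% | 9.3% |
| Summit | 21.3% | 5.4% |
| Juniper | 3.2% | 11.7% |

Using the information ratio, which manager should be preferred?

Darton: IR = (9.6% − 15.7%) / 9.3% = -0.656
Summit: IR = (21.3% − 15.7%) / 5.4% = 1.037
Juniper: IR = (3.2% − 15.7%) / 11.7% = -1.068
Highest: Summit (1.037).

Summit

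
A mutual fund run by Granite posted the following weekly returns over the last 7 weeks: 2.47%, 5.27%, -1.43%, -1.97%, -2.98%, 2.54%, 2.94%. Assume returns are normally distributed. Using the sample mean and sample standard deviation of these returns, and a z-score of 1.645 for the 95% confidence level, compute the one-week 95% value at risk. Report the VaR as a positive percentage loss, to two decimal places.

r̄ = (2.47 + 5.27 − 1.43 − 1.97 − 2.98 + 2.54 + 2.94) / 7 = 6.840 / 7 = 0.9771%
Sample σ = √[Σ(r − r̄)² / 6] = √[57.0915 / 6] = √9.5153 = 3.0847%
VaR = −(r̄ − z·σ) = −(0.9771 − 1.645 × 3.0847) = −(-4.0972) = 4.0972%

4.10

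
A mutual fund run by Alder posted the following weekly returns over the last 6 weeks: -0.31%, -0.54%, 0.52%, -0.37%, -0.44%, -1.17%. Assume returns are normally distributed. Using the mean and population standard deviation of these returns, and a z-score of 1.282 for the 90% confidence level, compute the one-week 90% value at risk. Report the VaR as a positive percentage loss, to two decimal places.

1.02

μ = (-0.31 − 0.54 + 0.52 − 0.37 − 0.44 − 1.17) / 6 = -0.3850%
Population σ = √[Σ(r − μ)² / 6] = √[1.4682 / 6] = √0.2447 = 0.4947%
VaR = −(μ − z·σ) = −(-0.3850 − 1.282 × 0.4947) = −(-1.0192) = 1.0192%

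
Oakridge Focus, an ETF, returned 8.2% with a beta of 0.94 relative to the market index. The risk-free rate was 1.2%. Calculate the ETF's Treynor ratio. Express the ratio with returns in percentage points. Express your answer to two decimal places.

7.45

Treynor = (Rp − Rf) / β = (8.2% − 1.2%) / 0.94 = 7.00 / 0.94 = 7.4468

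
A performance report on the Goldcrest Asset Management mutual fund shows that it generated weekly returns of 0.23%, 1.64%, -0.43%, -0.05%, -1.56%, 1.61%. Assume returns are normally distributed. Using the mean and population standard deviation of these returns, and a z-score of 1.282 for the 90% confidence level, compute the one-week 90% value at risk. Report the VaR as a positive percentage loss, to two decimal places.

1.20

μ = (0.23 + 1.64 − 0.43 − 0.05 − 1.56 + 1.61) / 6 = 0.2400%
Population σ = √[Σ(r − μ)² / 6] = √[7.6100 / 6] = √1.2683 = 1.1262%
VaR = −(μ − z·σ) = −(0.2400 − 1.282 × 1.1262) = −(-1.2038) = 1.2038%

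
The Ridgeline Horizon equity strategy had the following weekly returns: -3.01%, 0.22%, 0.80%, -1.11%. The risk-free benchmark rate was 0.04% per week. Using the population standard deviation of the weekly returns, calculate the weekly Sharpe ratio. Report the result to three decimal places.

-0.557

r̄ = (-3.01 + 0.22 + 0.8 − 1.11) / 4 = -0.7750%
Σ(r − r̄)² = 8.5781; population σ = √(8.5781/4) = 1.4644%
Sharpe = (r̄ − rf) / σ = (-0.7750 − 0.04) / 1.4644 = -0.8150 / 1.4644 = -0.5565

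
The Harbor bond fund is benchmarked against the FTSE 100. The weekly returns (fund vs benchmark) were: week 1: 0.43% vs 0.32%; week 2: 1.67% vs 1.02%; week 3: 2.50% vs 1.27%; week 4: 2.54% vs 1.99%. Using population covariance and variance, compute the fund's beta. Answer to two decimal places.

r̄p = 1.7850%,  r̄m = 1.1500%
Cov = Σ(rp − r̄p)(rm − r̄m) / 4 = 0.4649
Var(rm) = Σ(rm − r̄m)² / 4 = 0.3565
β = Cov / Var = 0.4649 / 0.3565 = 1.3041

1.30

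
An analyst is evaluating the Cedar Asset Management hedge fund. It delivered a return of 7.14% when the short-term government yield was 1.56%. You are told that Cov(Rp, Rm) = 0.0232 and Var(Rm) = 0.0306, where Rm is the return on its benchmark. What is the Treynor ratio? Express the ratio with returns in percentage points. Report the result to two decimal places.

7.36

β = Cov / Var = 0.0232 / 0.0306 = 0.7582
Treynor = (Rp − Rf) / β = (7.14% − 1.56%) / 0.7582 = 5.58 / 0.7582 = 7.3595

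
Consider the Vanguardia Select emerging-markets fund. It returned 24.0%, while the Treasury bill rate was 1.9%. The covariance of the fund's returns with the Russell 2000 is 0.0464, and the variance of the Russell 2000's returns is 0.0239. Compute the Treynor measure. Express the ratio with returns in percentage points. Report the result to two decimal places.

11.38

β = Cov / Var = 0.0464 / 0.0239 = 1.9414
Treynor = (Rp − Rf) / β = (24.0% − 1.9%) / 1.9414 = 22.10 / 1.9414 = 11.3835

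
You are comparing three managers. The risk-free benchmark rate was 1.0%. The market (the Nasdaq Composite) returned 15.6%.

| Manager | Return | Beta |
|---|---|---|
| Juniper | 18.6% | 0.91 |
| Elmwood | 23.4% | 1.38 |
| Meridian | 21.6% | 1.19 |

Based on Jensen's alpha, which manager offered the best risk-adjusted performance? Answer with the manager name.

Juniper

Juniper: α = 18.6% − [1.0% + 0.91 × (15.6% − 1.0%)] = 4.314
Elmwood: α = 23.4% − [1.0% + 1.38 × (15.6% − 1.0%)] = 2.252
Meridian: α = 21.6% − [1.0% + 1.19 × (15.6% − 1.0%)] = 3.226
Highest: Juniper (4.314).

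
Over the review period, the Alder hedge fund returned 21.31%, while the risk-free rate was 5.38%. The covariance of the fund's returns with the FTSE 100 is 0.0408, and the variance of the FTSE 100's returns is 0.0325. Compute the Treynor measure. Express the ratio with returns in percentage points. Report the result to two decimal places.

β = Cov / Var = 0.0408 / 0.0325 = 1.2554
Treynor = (Rp − Rf) / β = (21.31% − 5.38%) / 1.2554 = 15.93 / 1.2554 = 12.6892

12.69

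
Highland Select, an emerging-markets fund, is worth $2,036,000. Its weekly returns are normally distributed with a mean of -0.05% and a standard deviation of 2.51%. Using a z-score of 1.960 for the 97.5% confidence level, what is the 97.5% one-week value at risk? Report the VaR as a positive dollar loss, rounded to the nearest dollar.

Return at the 97.5% tail: μ − z·σ = -0.05% − 1.960 × 2.51% = -0.05 − 4.9196 = -4.9696%
VaR = −(-4.9696%) × $2,036,000 = 4.9696% × $2,036,000 = $101,181

$101,181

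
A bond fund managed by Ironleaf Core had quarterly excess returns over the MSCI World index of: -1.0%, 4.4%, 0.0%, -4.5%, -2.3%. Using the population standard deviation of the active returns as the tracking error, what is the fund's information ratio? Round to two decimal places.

-0.23

Mean return r̄ = -3.40 / 5 = -0.6800%
Population std dev = √[43.5880 / 5] = 2.9526%
IR = r̄ / tracking error = -0.6800 / 2.9526 = -0.2303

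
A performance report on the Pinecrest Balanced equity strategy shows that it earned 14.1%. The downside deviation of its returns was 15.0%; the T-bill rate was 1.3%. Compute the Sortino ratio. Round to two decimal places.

0.85

Sortino = (Rp − Rf) / σd = (14.1% − 1.3%) / 15.0% = 12.80% / 15.0% = 0.8533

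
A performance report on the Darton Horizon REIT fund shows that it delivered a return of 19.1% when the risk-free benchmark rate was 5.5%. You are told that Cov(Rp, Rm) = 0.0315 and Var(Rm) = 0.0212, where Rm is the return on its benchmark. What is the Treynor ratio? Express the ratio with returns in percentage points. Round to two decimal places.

β = Cov / Var = 0.0315 / 0.0212 = 1.4858
Treynor = (Rp − Rf) / β = (19.1% − 5.5%) / 1.4858 = 13.60 / 1.4858 = 9.1533

9.15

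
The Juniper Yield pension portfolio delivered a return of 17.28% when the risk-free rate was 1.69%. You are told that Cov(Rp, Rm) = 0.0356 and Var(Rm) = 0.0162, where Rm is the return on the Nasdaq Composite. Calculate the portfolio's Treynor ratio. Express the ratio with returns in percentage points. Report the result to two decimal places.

7.09

β = Cov / Var = 0.0356 / 0.0162 = 2.1975
Treynor = (Rp − Rf) / β = (17.28% − 1.69%) / 2.1975 = 15.59 / 2.1975 = 7.0944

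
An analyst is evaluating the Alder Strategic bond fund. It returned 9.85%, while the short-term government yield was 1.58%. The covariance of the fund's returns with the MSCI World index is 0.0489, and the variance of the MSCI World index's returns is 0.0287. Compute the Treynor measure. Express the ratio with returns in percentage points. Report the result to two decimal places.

4.85

β = Cov / Var = 0.0489 / 0.0287 = 1.7038
Treynor = (Rp − Rf) / β = (9.85% − 1.58%) / 1.7038 = 8.27 / 1.7038 = 4.8539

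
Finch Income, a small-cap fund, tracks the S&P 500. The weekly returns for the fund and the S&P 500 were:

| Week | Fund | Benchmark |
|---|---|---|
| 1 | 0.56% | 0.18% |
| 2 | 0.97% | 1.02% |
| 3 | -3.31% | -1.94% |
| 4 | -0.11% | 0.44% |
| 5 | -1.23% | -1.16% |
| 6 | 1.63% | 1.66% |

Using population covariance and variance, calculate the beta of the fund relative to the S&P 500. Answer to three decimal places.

r̄p = -0.2483%,  r̄m = 0.0333%
Cov = Σ(rp − r̄p)(rm − r̄m) / 6 = 1.9409
Var(rm) = Σ(rm − r̄m)² / 6 = 1.5208
β = Cov / Var = 1.9409 / 1.5208 = 1.2762

1.276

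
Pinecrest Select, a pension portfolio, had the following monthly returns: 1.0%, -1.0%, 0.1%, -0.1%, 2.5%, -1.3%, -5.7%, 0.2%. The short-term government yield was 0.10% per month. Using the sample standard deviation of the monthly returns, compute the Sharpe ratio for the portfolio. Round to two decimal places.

-0.27

μ = (1 − 1 + 0.1 − 0.1 + 2.5 − 1.3 − 5.7 + 0.2) / 8 = -0.5375%
Sample σ = √[Σ(r − μ)² / 7] = √[40.1788 / 7] = √5.7398 = 2.3958%
Sharpe = (μ − rf) / σ = (-0.5375 − 0.1) / 2.3958 = -0.6375 / 2.3958 = -0.2661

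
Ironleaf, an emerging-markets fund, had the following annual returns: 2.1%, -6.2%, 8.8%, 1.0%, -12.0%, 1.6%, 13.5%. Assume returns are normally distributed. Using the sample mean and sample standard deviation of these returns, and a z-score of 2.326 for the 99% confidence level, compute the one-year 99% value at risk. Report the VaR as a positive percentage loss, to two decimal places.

r̄ = (2.1 − 6.2 + 8.8 + 1 − 12 + 1.6 + 13.5) / 7 = 1.2571%
Σ(r − r̄)² = (2.1 − 1.2571)² + (-6.2 − 1.2571)² + (8.8 − 1.2571)² + … = 439.0371
sample σ = √(439.0371 / 6) = √73.1729 = 8.5541%
VaR = −(r̄ − z·σ) = −(1.2571 − 2.326 × 8.5541) = −(-18.6397) = 18.6397%

18.64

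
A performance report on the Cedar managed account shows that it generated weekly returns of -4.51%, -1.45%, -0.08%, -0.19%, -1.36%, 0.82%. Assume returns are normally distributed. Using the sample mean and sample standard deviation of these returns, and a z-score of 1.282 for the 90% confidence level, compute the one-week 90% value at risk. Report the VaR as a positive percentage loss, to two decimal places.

Mean return μ = -6.770 / 6 = -1.1283%
Sample σ = √[Σ(r − μ)² / 5] = √[17.3683 / 5] = √3.4737 = 1.8638%
VaR = −(μ − z·σ) = −(-1.1283 − 1.282 × 1.8638) = −(-3.5177) = 3.5177%

3.52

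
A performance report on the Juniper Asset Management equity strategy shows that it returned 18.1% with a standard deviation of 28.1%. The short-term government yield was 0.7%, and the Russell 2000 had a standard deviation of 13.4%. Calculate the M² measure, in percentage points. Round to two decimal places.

Sharpe = (Rp − Rf) / σp = (18.1% − 0.7%) / 28.1% = 0.6192
M² = Rf + Sharpe × σm = 0.7% + 0.6192 × 13.4% = 8.9973%

9.00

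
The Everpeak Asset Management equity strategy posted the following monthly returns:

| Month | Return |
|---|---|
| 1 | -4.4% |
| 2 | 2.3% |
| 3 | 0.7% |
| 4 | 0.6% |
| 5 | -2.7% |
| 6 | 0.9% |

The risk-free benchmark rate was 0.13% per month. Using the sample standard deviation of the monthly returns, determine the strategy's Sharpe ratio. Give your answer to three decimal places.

-0.221

Mean return r̄ = -2.60 / 6 = -0.4333%
Σ(r − r̄)² = (-4.4 − (-0.4333))² + (2.3 − (-0.4333))² + (0.7 − (-0.4333))² + … = 32.4733
sample σ = √(32.4733 / 5) = √6.4947 = 2.5485%
Sharpe = (r̄ − rf) / σ = (-0.4333 − 0.13) / 2.5485 = -0.5633 / 2.5485 = -0.2210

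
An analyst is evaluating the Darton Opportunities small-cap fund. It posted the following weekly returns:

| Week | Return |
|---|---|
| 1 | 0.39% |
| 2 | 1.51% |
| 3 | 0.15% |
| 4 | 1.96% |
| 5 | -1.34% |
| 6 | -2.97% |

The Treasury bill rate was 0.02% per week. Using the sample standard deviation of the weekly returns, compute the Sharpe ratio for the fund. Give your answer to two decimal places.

-0.04

r̄ = (0.39 + 1.51 + 0.15 + 1.96 − 1.34 − 2.97) / 6 = -0.0500%
Σ(r − r̄)² = (0.39 − (-0.0500))² + (1.51 − (-0.0500))² + (0.15 − (-0.0500))² + … = 16.8978
sample σ = √(16.8978 / 5) = √3.3796 = 1.8384%
Sharpe = (r̄ − rf) / σ = (-0.0500 − 0.02) / 1.8384 = -0.0700 / 1.8384 = -0.0381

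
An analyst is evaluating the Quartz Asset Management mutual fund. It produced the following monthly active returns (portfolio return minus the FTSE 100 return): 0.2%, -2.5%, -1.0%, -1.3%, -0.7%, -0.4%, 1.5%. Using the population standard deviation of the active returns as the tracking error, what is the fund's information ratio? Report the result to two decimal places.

-0.52

r̄ = (0.2 − 2.5 − 1 − 1.3 − 0.7 − 0.4 + 1.5) / 7 = -0.6000%
Population std dev = √[9.3600 / 7] = 1.1563%
IR = r̄ / tracking error = -0.6000 / 1.1563 = -0.5189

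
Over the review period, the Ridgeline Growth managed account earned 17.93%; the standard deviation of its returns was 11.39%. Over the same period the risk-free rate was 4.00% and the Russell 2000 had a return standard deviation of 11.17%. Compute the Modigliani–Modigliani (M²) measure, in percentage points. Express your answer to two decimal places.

17.66

Sharpe = (Rp − Rf) / σp = (17.93% − 4.00%) / 11.39% = 1.2230
M² = Rf + Sharpe × σm = 4.00% + 1.2230 × 11.17% = 17.6609%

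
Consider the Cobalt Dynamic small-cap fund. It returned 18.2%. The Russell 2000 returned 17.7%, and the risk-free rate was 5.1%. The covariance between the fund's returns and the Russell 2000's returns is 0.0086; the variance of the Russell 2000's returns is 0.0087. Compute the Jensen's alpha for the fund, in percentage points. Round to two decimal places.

0.64

β = Cov / Var = 0.0086 / 0.0087 = 0.9885
E[R] = Rf + β(Rm − Rf) = 5.1% + 0.9885 × (17.7% − 5.1%) = 17.5551%
α = Rp − E[R] = 18.2% − 17.5551% = 0.6449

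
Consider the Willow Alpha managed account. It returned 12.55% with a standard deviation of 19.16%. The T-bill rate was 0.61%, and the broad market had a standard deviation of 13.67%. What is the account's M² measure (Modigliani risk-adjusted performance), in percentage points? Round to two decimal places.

Sharpe = (Rp − Rf) / σp = (12.55% − 0.61%) / 19.16% = 0.6232
M² = Rf + Sharpe × σm = 0.61% + 0.6232 × 13.67% = 9.1291%

9.13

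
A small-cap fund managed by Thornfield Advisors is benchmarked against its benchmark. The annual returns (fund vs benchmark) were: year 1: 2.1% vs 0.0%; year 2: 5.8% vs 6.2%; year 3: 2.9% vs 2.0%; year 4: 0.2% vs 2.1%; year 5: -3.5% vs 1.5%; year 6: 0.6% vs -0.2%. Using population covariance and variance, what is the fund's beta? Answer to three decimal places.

r̄p = 1.3500%,  r̄m = 1.9333%
Cov = Σ(rp − r̄p)(rm − r̄m) / 6 = 3.5250
Var(rm) = Σ(rm − r̄m)² / 6 = 4.4522
β = Cov / Var = 3.5250 / 4.4522 = 0.7917

0.792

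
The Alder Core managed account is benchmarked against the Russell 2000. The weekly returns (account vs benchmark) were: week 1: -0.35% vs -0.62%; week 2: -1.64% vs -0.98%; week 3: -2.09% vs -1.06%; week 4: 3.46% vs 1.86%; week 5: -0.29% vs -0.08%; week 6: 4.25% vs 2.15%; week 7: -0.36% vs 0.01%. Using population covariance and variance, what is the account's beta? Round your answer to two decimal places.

1.85

r̄p = 0.4257%,  r̄m = 0.1829%
Cov = Σ(rp − r̄p)(rm − r̄m) / 7 = 2.7268
Var(rm) = Σ(rm − r̄m)² / 7 = 1.4747
β = Cov / Var = 2.7268 / 1.4747 = 1.8491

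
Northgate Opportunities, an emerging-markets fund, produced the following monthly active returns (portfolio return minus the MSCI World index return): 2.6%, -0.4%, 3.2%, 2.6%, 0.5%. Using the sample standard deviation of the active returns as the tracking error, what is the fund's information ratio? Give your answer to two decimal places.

μ = (2.6 − 0.4 + 3.2 + 2.6 + 0.5) / 5 = 1.7000%
Sample σ = √[Σ(r − μ)² / 4] = √[9.7200 / 4] = √2.4300 = 1.5588%
IR = μ / tracking error = 1.7000 / 1.5588 = 1.0906

1.09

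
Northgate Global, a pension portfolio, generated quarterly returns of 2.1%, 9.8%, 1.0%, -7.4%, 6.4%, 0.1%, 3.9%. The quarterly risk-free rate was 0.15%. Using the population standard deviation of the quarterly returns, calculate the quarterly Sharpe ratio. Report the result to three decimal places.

Mean return r̄ = 15.90 / 7 = 2.2714%
Population σ = √[Σ(r − r̄)² / 7] = √[176.2743 / 7] = √25.1820 = 5.0182%
Sharpe = (r̄ − rf) / σ = (2.2714 − 0.15) / 5.0182 = 2.1214 / 5.0182 = 0.4227

0.423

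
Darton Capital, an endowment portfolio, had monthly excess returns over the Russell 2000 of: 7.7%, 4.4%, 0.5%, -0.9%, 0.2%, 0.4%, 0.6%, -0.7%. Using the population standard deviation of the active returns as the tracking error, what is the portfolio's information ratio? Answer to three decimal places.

0.547

r̄ = (7.7 + 4.4 + 0.5 − 0.9 + 0.2 + 0.4 + 0.6 − 0.7) / 8 = 12.20 / 8 = 1.5250%
Σ(r − r̄)² = (7.7 − 1.5250)² + (4.4 − 1.5250)² + … = 62.1550
σ = √[62.1550 / 8] = 2.7874%
IR = r̄ / tracking error = 1.5250 / 2.7874 = 0.5471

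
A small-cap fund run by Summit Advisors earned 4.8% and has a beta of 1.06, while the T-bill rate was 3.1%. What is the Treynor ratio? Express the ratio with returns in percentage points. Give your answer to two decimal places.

1.60

Treynor = (Rp − Rf) / β = (4.8% − 3.1%) / 1.06 = 1.70 / 1.06 = 1.6038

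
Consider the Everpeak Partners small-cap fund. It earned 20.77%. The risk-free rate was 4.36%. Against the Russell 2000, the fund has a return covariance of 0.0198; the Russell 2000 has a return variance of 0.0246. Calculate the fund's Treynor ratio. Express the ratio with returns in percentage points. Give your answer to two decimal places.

20.39

β = Cov / Var = 0.0198 / 0.0246 = 0.8049
Treynor = (Rp − Rf) / β = (20.77% − 4.36%) / 0.8049 = 16.41 / 0.8049 = 20.3876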